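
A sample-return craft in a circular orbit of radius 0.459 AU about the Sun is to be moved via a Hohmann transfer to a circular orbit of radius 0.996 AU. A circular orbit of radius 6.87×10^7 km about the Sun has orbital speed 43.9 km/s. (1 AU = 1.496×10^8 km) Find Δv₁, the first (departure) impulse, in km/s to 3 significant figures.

Δv₁ = 7.47 km/s

From the circular-orbit relation v² = μ/r at r = 6.87×10^7 km: μ = v²r = (43.9)² × 6.87×10^7 = 1.32399×10^11 km³/s².
In km: r₁ = 0.459 × 1.496×10^8 = 6.86664×10^7 km; r₂ = 0.996 × 1.496×10^8 = 1.490016×10^8 km.
Semi-major axis of the transfer orbit: a_t = (6.86664×10^7 + 1.490016×10^8)/2 = 1.08834×10^8 km.
Circular speed at r = 6.86664×10^7 km: v_c = √(μ/r) = 43.911 km/s.
Vis-viva on the transfer ellipse at r = 6.86664×10^7 km gives v_t = √[μ(2/r − 1/a_t)] = 51.379 km/s.
Δv₁ = |v_t − v_c| = |51.379 − 43.911| = 7.468 km/s.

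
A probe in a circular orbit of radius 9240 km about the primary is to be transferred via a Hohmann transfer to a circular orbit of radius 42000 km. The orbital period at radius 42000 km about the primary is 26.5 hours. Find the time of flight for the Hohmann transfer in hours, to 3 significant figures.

From Kepler's third law T² = 4π²r³/μ at r = 42000 km, T = 26.5 hours = 26.5 × 3600 s = 95400 s: μ = 4π²r³/T² = 3.21374×10^5 km³/s².
The Hohmann ellipse has a_t = (r₁ + r₂)/2 = 25620 km.
Half the transfer-orbit period gives t = π√(a_t³/μ) = 22730 s.
Converting: 22730 s ÷ 3600 s/hour = 6.31 hours.

t = 6.31 hours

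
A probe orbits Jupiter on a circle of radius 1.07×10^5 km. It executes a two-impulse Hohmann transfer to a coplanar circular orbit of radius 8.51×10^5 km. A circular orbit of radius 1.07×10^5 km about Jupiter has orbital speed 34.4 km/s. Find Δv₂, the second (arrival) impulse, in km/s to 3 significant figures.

Δv₂ = 6.43 km/s

From the circular-orbit relation v² = μ/r at r = 1.07×10^5 km: μ = v²r = (34.4)² × 1.07×10^5 = 1.26620×10^8 km³/s².
The Hohmann ellipse has a_t = (r₁ + r₂)/2 = 4.790×10^5 km.
Circular speed at r = 8.510×10^5 km: v_c = √(μ/r) = 12.198 km/s.
Vis-viva on the transfer ellipse at r = 8.510×10^5 km gives v_t = √[μ(2/r − 1/a_t)] = 5.7651 km/s.
Δv₂ = |v_t − v_c| = |5.7651 − 12.198| = 6.433 km/s.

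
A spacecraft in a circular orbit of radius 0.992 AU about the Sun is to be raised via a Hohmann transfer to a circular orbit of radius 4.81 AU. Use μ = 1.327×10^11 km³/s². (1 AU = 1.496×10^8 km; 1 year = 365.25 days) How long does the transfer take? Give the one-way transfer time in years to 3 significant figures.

t = 2.47 years

In km: r₁ = 0.992 × 1.496×10^8 = 1.484032×10^8 km; r₂ = 4.81 × 1.496×10^8 = 7.19576×10^8 km.
Semi-major axis of the transfer orbit: a_t = (1.484032×10^8 + 7.19576×10^8)/2 = 4.339896×10^8 km.
Transfer time t = π√(a_t³/μ) = π√((4.339896×10^8)³ / 1.327×10^11) = 7.797×10^7 s.
Converting: 7.797×10^7 s ÷ 3.15576×10^7 s/year (365.25 × 86400) = 2.47 years.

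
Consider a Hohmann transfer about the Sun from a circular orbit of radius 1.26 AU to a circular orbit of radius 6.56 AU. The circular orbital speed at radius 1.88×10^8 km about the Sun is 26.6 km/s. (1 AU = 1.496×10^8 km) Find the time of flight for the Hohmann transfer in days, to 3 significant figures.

t = 1410 days

From the circular-orbit relation v² = μ/r at r = 1.88×10^8 km: μ = v²r = (26.6)² × 1.88×10^8 = 1.33021×10^11 km³/s².
In km: r₁ = 1.26 × 1.496×10^8 = 1.88496×10^8 km; r₂ = 6.56 × 1.496×10^8 = 9.81376×10^8 km.
Transfer-ellipse semi-major axis a_t = (r₁ + r₂)/2 = (1.88496×10^8 + 9.81376×10^8)/2 = 5.84936×10^8 km.
Half the transfer-orbit period gives t = π√(a_t³/μ) = 1.219×10^8 s.
Converting: 1.219×10^8 s ÷ 86400 s/day = 1410 days.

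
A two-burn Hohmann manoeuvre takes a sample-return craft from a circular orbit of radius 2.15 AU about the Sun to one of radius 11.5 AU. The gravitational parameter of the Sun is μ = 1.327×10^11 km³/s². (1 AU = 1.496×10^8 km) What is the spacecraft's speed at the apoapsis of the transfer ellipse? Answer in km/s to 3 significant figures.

In km: r₁ = 2.15 × 1.496×10^8 = 3.2164×10^8 km; r₂ = 11.5 × 1.496×10^8 = 1.7204×10^9 km.
The Hohmann ellipse has a_t = (r₁ + r₂)/2 = 1.02102×10^9 km.
At apoapsis, r = 1.7204×10^9 km.
Applying v² = μ(2/r − 1/a_t): v = 4.929 km/s.

v = 4.93 km/s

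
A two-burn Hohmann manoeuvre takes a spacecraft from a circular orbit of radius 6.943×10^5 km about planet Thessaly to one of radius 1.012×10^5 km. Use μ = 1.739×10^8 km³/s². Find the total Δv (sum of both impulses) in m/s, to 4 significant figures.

Transfer-ellipse semi-major axis a_t = (r₁ + r₂)/2 = (6.943×10^5 + 1.012×10^5)/2 = 3.9775×10^5 km.
Circular speed at r₁: v₁ = √(μ/r₁) = √(1.739×10^8/6.943×10^5) = 15.8262 km/s.
On the transfer ellipse at r₁, vis-viva equation gives v_a = √[μ(2/r₁ − 1/a_t)] = 7.98291 km/s.
First burn Δv₁ = |v_a − v₁| = 7.8433 km/s.
Circular speed at r₂: v₂ = √(μ/r₂) = 41.453 km/s.
Transfer-orbit speed at r₂: v_p = √[μ(2/r₂ − 1/a_t)] = 54.768 km/s.
Second burn Δv₂ = |v₂ − v_p| = 13.315 km/s.
Δv = Δv₁ + Δv₂ = 7.8433 + 13.315 = 21.16 km/s.

Δv = 21160 m/s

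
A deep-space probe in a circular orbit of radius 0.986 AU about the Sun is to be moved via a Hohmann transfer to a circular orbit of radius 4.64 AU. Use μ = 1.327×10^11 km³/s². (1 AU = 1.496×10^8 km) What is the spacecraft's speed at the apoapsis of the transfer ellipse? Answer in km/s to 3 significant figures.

In km: r₁ = 0.986 × 1.496×10^8 = 1.475056×10^8 km; r₂ = 4.64 × 1.496×10^8 = 6.94144×10^8 km.
The Hohmann ellipse has a_t = (r₁ + r₂)/2 = 4.208248×10^8 km.
At apoapsis, r = 6.94144×10^8 km.
From the vis-viva equation, v = √[μ(2/r − 1/a_t)] = 8.186 km/s.

v = 8.19 km/s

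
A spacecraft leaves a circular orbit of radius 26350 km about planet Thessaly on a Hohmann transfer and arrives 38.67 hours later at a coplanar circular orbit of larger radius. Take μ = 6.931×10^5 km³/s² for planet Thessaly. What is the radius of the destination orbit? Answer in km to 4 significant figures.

r₂ = 1.953×10^5 km

Transfer time t = 38.67 hours = 1.39212×10^5 s, and t = π√(a_t³/μ).
So a_t = (μ t²/π²)^(1/3) = (6.931×10^5 × (1.39212×10^5)² / π²)^(1/3) = 1.1082×10^5 km.
Since a_t = (r₁ + r₂)/2, r₂ = 2a_t − r₁ = 2×1.1082×10^5 − 26350 = 1.9529×10^5 km.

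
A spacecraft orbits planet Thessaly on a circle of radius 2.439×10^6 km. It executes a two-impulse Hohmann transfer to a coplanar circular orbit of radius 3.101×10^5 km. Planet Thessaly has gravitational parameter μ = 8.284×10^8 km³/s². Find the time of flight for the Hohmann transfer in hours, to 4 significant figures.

The Hohmann ellipse has a_t = (r₁ + r₂)/2 = 1.37455×10^6 km.
Half the transfer-orbit period gives t = π√(a_t³/μ) = 1.759×10^5 s.
Converting: 1.759×10^5 s ÷ 3600 s/hour = 48.86 hours.

t = 48.86 hours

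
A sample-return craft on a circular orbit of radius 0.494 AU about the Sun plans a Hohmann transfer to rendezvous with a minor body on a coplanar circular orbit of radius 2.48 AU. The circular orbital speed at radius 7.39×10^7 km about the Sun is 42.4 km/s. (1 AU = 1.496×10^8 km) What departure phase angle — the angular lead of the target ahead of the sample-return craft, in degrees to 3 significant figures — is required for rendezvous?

φ = 96.4°

From the circular-orbit relation v² = μ/r at r = 7.39×10^7 km: μ = v²r = (42.4)² × 7.39×10^7 = 1.32854×10^11 km³/s².
In km: r₁ = 0.494 × 1.496×10^8 = 7.39024×10^7 km; r₂ = 2.48 × 1.496×10^8 = 3.71008×10^8 km.
Transfer-ellipse semi-major axis a_t = (r₁ + r₂)/2 = (7.39024×10^7 + 3.71008×10^8)/2 = 2.224552×10^8 km.
Transfer time t = π√(a_t³/μ) = 2.8597×10^7 s.
Target angular speed ω₂ = √(μ/r₂³) = 5.1005×10^-8 rad/s.
Angle swept by the target during transfer: ω₂·t = 1.4586 rad = 83.57°.
Arrival is 180° from departure on the ellipse, so φ = 180° − 83.57° = 96.4°.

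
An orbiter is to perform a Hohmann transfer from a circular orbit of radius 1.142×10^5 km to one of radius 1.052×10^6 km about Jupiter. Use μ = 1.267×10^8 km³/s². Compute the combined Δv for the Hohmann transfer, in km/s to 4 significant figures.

Δv = 17.55 km/s

The Hohmann ellipse has a_t = (r₁ + r₂)/2 = 5.831×10^5 km.
Circular speed at r₁: v₁ = √(μ/r₁) = √(1.267×10^8/1.142×10^5) = 33.31 km/s.
Transfer-orbit speed at r₁ (v² = μ(2/r − 1/a)): v_p = √[μ(2/r₁ − 1/a_t)] = 44.74 km/s.
First burn Δv₁ = |v_p − v₁| = 11.43 km/s.
Circular speed at r₂: v₂ = √(μ/r₂) = 10.9744 km/s.
Transfer-orbit speed at r₂: v_a = √[μ(2/r₂ − 1/a_t)] = 4.85671 km/s.
Second burn Δv₂ = |v₂ − v_a| = 6.118 km/s.
Total Δv = Δv₁ + Δv₂ = 17.55 km/s.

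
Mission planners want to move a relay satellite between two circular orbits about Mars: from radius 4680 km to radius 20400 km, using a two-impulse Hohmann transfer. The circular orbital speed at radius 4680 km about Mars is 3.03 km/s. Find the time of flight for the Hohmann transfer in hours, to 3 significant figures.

From the circular-orbit relation v² = μ/r at r = 4680 km: μ = v²r = (3.03)² × 4680 = 42966.6 km³/s².
Semi-major axis of the transfer orbit: a_t = (4680 + 20400)/2 = 12540 km.
By Kepler's third law the transfer-orbit period is T = 2π√(a_t³/μ), so t = T/2 = 21280 s.
Converting: 21280 s ÷ 3600 s/hour = 5.91 hours.

t = 5.91 hours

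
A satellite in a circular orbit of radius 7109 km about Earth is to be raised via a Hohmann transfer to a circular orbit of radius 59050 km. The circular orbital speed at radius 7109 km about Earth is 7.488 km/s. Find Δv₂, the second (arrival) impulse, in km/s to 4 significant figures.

Δv₂ = 1.394 km/s

From the circular-orbit relation v² = μ/r at r = 7109 km: μ = v²r = (7.488)² × 7109 = 3.98603×10^5 km³/s².
The Hohmann ellipse has a_t = (r₁ + r₂)/2 = 33079.5 km.
Circular speed at r = 59050 km: v_c = √(μ/r) = 2.598 km/s.
Transfer-orbit speed at the same r (vis-viva, a = a_t): v_t = √[μ(2/r − 1/a_t)] = 1.204 km/s.
Δv₂ = |v_t − v_c| = |1.204 − 2.598| = 1.394 km/s.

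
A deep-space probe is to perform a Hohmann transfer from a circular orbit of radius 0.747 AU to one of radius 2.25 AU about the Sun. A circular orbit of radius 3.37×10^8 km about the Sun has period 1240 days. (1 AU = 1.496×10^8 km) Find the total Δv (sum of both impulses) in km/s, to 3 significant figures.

From Kepler's third law T² = 4π²r³/μ at r = 3.37×10^8 km, T = 1240 days = 1240 × 86400 s = 1.07136×10^8 s: μ = 4π²r³/T² = 1.31637×10^11 km³/s².
In km: r₁ = 0.747 × 1.496×10^8 = 1.117512×10^8 km; r₂ = 2.25 × 1.496×10^8 = 3.366×10^8 km.
Semi-major axis of the transfer orbit: a_t = (1.117512×10^8 + 3.366×10^8)/2 = 2.241756×10^8 km.
Circular speed at r₁: v₁ = √(μ/r₁) = √(1.31637×10^11/1.117512×10^8) = 34.321 km/s.
Transfer-orbit speed at r₁ (v² = μ(2/r − 1/a)): v_p = √[μ(2/r₁ − 1/a_t)] = 42.056 km/s.
First burn Δv₁ = |v_p − v₁| = 7.735 km/s.
Circular speed at r₂: v₂ = √(μ/r₂) = 19.776 km/s.
Transfer-orbit speed at r₂: v_a = √[μ(2/r₂ − 1/a_t)] = 13.963 km/s.
Second burn Δv₂ = |v₂ − v_a| = 5.813 km/s.
Total Δv = Δv₁ + Δv₂ = 13.55 km/s.

Δv = 13.5 km/s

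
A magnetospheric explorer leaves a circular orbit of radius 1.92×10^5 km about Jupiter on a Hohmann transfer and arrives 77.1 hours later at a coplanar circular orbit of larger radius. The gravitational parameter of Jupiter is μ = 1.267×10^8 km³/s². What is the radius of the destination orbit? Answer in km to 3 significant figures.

r₂ = 1.80×10^6 km

Transfer time t = 77.1 hours = 2.7756×10^5 s, and t = π√(a_t³/μ).
So a_t = (μ t²/π²)^(1/3) = (1.267×10^8 × (2.7756×10^5)² / π²)^(1/3) = 9.9632×10^5 km.
Since a_t = (r₁ + r₂)/2, r₂ = 2a_t − r₁ = 2×9.9632×10^5 − 1.920×10^5 = 1.80064×10^6 km.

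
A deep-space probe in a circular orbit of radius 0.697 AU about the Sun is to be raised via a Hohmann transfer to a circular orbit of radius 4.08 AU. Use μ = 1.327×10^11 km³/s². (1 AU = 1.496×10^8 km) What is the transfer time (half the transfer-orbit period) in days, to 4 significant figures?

t = 674.2 days

In km: r₁ = 0.697 × 1.496×10^8 = 1.042712×10^8 km; r₂ = 4.08 × 1.496×10^8 = 6.10368×10^8 km.
Semi-major axis of the transfer orbit: a_t = (1.042712×10^8 + 6.10368×10^8)/2 = 3.573196×10^8 km.
By Kepler's third law the transfer-orbit period is T = 2π√(a_t³/μ), so t = T/2 = 5.825×10^7 s.
Converting: 5.825×10^7 s ÷ 86400 s/day = 674.2 days.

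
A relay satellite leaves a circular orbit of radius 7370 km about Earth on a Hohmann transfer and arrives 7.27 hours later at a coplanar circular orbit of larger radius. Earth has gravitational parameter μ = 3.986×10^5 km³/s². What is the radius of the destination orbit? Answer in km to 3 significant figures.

r₂ = 53100 km

Transfer time t = 7.27 hours = 26172 s, and t = π√(a_t³/μ).
So a_t = (μ t²/π²)^(1/3) = (3.986×10^5 × (26172)² / π²)^(1/3) = 30244 km.
Since a_t = (r₁ + r₂)/2, r₂ = 2a_t − r₁ = 2×30244 − 7370 = 53118 km.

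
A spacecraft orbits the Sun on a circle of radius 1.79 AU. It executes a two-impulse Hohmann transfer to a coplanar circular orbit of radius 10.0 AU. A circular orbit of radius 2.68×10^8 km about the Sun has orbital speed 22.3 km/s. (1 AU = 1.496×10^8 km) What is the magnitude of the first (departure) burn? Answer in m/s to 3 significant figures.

From the circular-orbit relation v² = μ/r at r = 2.68×10^8 km: μ = v²r = (22.3)² × 2.68×10^8 = 1.33274×10^11 km³/s².
In km: r₁ = 1.79 × 1.496×10^8 = 2.67784×10^8 km; r₂ = 10.0 × 1.496×10^8 = 1.496×10^9 km.
Semi-major axis of the transfer orbit: a_t = (2.67784×10^8 + 1.496×10^9)/2 = 8.81892×10^8 km.
Circular speed at r = 2.67784×10^8 km: v_c = √(μ/r) = 22.309 km/s.
Transfer-orbit speed at the same r (vis-viva, a = a_t): v_t = √[μ(2/r − 1/a_t)] = 29.056 km/s.
Δv₁ = |v_t − v_c| = |29.056 − 22.309| = 6.747 km/s.

Δv₁ = 6750 m/s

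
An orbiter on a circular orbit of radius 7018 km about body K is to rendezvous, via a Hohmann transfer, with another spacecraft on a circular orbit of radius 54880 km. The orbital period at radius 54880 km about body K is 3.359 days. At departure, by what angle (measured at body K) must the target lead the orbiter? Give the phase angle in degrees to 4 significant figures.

From Kepler's third law T² = 4π²r³/μ at r = 54880 km, T = 3.359 days = 3.359 × 86400 s = 2.902176×10^5 s: μ = 4π²r³/T² = 77473.7 km³/s².
Semi-major axis of the transfer orbit: a_t = (7018 + 54880)/2 = 30949 km.
Transfer time t = π√(a_t³/μ) = 61453 s.
Target angular speed ω₂ = √(μ/r₂³) = 2.1650×10^-5 rad/s.
Angle swept by the target during transfer: ω₂·t = 1.3305 rad = 76.23°.
The orbiter traverses 180° on the transfer ellipse, so the target must lead by 180° − 76.23° = 103.8°.

φ = 103.8°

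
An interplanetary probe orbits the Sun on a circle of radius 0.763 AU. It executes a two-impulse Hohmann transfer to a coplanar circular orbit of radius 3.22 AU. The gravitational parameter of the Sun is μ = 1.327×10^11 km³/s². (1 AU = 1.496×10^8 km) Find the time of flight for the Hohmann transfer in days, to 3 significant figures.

In km: r₁ = 0.763 × 1.496×10^8 = 1.141448×10^8 km; r₂ = 3.22 × 1.496×10^8 = 4.81712×10^8 km.
The Hohmann ellipse has a_t = (r₁ + r₂)/2 = 2.979284×10^8 km.
Transfer time t = π√(a_t³/μ) = π√((2.979284×10^8)³ / 1.327×10^11) = 4.435×10^7 s.
Converting: 4.435×10^7 s ÷ 86400 s/day = 513 days.

t = 513 days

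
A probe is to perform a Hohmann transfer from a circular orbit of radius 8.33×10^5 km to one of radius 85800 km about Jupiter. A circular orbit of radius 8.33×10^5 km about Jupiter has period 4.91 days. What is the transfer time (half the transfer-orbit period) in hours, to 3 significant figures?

From Kepler's third law T² = 4π²r³/μ at r = 8.33×10^5 km, T = 4.91 days = 4.91 × 86400 s = 4.24224×10^5 s: μ = 4π²r³/T² = 1.26796×10^8 km³/s².
Semi-major axis of the transfer orbit: a_t = (8.330×10^5 + 85800)/2 = 4.594×10^5 km.
Half the transfer-orbit period gives t = π√(a_t³/μ) = 86870 s.
Converting: 86870 s ÷ 3600 s/hour = 24.1 hours.

t = 24.1 hours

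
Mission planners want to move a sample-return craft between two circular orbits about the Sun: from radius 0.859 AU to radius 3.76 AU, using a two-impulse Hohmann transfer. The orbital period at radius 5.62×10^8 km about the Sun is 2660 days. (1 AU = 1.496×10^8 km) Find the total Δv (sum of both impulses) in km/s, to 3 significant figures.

From Kepler's third law T² = 4π²r³/μ at r = 5.62×10^8 km, T = 2660 days = 2660 × 86400 s = 2.29824×10^8 s: μ = 4π²r³/T² = 1.32672×10^11 km³/s².
In km: r₁ = 0.859 × 1.496×10^8 = 1.285064×10^8 km; r₂ = 3.76 × 1.496×10^8 = 5.62496×10^8 km.
The Hohmann ellipse has a_t = (r₁ + r₂)/2 = 3.455012×10^8 km.
At r₁ the circular-orbit speed is v₁ = √(μ/r₁) = 32.131 km/s.
Transfer-orbit speed at r₁ (vis-viva equation): v_p = √[μ(2/r₁ − 1/a_t)] = 40.998 km/s.
First burn Δv₁ = |v_p − v₁| = 8.867 km/s.
At r₂, v₂ = √(μ/r₂) = 15.358 km/s.
Transfer-orbit speed at r₂: v_a = √[μ(2/r₂ − 1/a_t)] = 9.3663 km/s.
Second burn Δv₂ = |v₂ − v_a| = 5.992 km/s.
Total Δv = Δv₁ + Δv₂ = 14.86 km/s.

Δv = 14.9 km/s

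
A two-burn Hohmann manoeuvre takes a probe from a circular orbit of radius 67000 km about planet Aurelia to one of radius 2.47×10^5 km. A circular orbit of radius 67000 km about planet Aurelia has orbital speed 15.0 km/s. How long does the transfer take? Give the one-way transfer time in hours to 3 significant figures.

t = 14.0 hours

From the circular-orbit relation v² = μ/r at r = 67000 km: μ = v²r = (15.0)² × 67000 = 1.50750×10^7 km³/s².
Transfer-ellipse semi-major axis a_t = (r₁ + r₂)/2 = (67000 + 2.470×10^5)/2 = 1.570×10^5 km.
Transfer time t = π√(a_t³/μ) = π√((1.570×10^5)³ / 1.50750×10^7) = 50340 s.
Converting: 50340 s ÷ 3600 s/hour = 14.0 hours.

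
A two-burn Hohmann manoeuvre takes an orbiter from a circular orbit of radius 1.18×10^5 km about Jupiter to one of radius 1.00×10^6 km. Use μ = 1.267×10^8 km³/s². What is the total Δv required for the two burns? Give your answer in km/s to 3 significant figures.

Semi-major axis of the transfer orbit: a_t = (1.180×10^5 + 1.000×10^6)/2 = 5.590×10^5 km.
At r₁ the circular-orbit speed is v₁ = √(μ/r₁) = 32.768 km/s.
Transfer-orbit speed at r₁ (vis-viva): v_p = √[μ(2/r₁ − 1/a_t)] = 43.827 km/s.
First burn Δv₁ = |v_p − v₁| = 11.059 km/s.
Circular speed at r₂: v₂ = √(μ/r₂) = 11.2561 km/s.
Transfer-orbit speed at r₂: v_a = √[μ(2/r₂ − 1/a_t)] = 5.17158 km/s.
Second burn Δv₂ = |v₂ − v_a| = 6.0845 km/s.
Δv = Δv₁ + Δv₂ = 11.059 + 6.0845 = 17.14 km/s.

Δv = 17.1 km/s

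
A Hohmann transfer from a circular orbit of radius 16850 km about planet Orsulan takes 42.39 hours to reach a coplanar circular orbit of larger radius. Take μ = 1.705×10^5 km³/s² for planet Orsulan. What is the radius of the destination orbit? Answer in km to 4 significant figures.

Transfer time t = 42.39 hours = 1.52604×10^5 s, and t = π√(a_t³/μ).
So a_t = (μ t²/π²)^(1/3) = (1.705×10^5 × (1.52604×10^5)² / π²)^(1/3) = 73822 km.
Since a_t = (r₁ + r₂)/2, r₂ = 2a_t − r₁ = 2×73822 − 16850 = 1.30794×10^5 km.

r₂ = 1.308×10^5 km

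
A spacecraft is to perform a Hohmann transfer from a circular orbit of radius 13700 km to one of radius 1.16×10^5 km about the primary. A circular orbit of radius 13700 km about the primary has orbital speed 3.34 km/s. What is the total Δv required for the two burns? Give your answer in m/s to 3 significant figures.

From the circular-orbit relation v² = μ/r at r = 13700 km: μ = v²r = (3.34)² × 13700 = 1.52832×10^5 km³/s².
Transfer-ellipse semi-major axis a_t = (r₁ + r₂)/2 = (13700 + 1.160×10^5)/2 = 64850 km.
At r₁ the circular-orbit speed is v₁ = √(μ/r₁) = 3.340 km/s.
On the transfer ellipse at r₁, vis-viva equation gives v_p = √[μ(2/r₁ − 1/a_t)] = 4.467 km/s.
First burn Δv₁ = |v_p − v₁| = 1.127 km/s.
At r₂, v₂ = √(μ/r₂) = 1.14783 km/s.
Transfer-orbit speed at r₂: v_a = √[μ(2/r₂ − 1/a_t)] = 0.527574 km/s.
Second burn Δv₂ = |v₂ − v_a| = 0.6203 km/s.
Δv = Δv₁ + Δv₂ = 1.127 + 0.6203 = 1.747 km/s.

Δv = 1750 m/s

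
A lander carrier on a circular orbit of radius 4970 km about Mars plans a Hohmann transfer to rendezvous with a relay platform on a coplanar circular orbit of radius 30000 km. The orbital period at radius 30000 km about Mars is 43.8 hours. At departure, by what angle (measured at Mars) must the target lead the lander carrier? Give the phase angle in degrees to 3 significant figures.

From Kepler's third law T² = 4π²r³/μ at r = 30000 km, T = 43.8 hours = 43.8 × 3600 s = 1.5768×10^5 s: μ = 4π²r³/T² = 42871.7 km³/s².
Semi-major axis of the transfer orbit: a_t = (4970 + 30000)/2 = 17485 km.
The half-period of the transfer ellipse is t = π√(a_t³/μ) = 35080 s.
The target's mean motion on its circular orbit is ω₂ = √(μ/r₂³) = 3.985×10^-5 rad/s.
Angle swept by the target during transfer: ω₂·t = 1.3979 rad = 80.09°.
Arrival is 180° from departure on the ellipse, so φ = 180° − 80.09° = 99.9°.

φ = 99.9°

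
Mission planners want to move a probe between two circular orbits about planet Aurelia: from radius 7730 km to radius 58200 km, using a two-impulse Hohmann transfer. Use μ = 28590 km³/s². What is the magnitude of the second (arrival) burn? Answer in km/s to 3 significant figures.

Δv₂ = 0.361 km/s

Semi-major axis of the transfer orbit: a_t = (7730 + 58200)/2 = 32965 km.
Circular speed at r = 58200 km: v_c = √(μ/r) = 0.7009 km/s.
Transfer-orbit speed at the same r (vis-viva, a = a_t): v_t = √[μ(2/r − 1/a_t)] = 0.3394 km/s.
Δv₂ = |v_t − v_c| = |0.3394 − 0.7009| = 0.3615 km/s.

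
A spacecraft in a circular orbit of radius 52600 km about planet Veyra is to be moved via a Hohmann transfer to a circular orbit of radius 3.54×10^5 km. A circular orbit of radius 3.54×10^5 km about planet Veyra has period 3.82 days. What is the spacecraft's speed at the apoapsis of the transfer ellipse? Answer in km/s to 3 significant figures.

From Kepler's third law T² = 4π²r³/μ at r = 3.54×10^5 km, T = 3.82 days = 3.82 × 86400 s = 3.30048×10^5 s: μ = 4π²r³/T² = 1.60774×10^7 km³/s².
The Hohmann ellipse has a_t = (r₁ + r₂)/2 = 2.033×10^5 km.
The apoapsis of the transfer ellipse is at r = 3.540×10^5 km.
From the vis-viva equation, v = √[μ(2/r − 1/a_t)] = 3.428 km/s.

v = 3.43 km/s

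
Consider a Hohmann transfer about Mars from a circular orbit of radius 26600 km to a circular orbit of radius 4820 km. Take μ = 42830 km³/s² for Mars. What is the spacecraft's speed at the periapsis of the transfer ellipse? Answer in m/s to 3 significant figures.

Transfer-ellipse semi-major axis a_t = (r₁ + r₂)/2 = (26600 + 4820)/2 = 15710 km.
The periapsis of the transfer ellipse is at r = 4820 km.
Vis-viva: v = √[μ(2/r − 1/a_t)] = √[42830 × (2/4820 − 1/15710)] = 3.879 km/s.

v = 3880 m/s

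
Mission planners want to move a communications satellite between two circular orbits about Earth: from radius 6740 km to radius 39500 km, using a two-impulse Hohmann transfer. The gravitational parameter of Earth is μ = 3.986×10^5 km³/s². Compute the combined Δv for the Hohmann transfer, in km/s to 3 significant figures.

Δv = 3.82 km/s

The Hohmann ellipse has a_t = (r₁ + r₂)/2 = 23120 km.
At r₁ the circular-orbit speed is v₁ = √(μ/r₁) = 7.6902 km/s.
Transfer-orbit speed at r₁ (vis-viva): v_p = √[μ(2/r₁ − 1/a_t)] = 10.052 km/s.
First burn Δv₁ = |v_p − v₁| = 2.362 km/s.
Circular speed at r₂: v₂ = √(μ/r₂) = 3.17666 km/s.
Transfer-orbit speed at r₂: v_a = √[μ(2/r₂ − 1/a_t)] = 1.71517 km/s.
Second burn Δv₂ = |v₂ − v_a| = 1.461 km/s.
Total Δv = Δv₁ + Δv₂ = 3.823 km/s.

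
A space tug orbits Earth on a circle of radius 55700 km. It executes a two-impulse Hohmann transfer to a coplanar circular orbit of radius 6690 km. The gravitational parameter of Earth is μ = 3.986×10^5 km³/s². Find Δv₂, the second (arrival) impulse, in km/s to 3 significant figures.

Transfer-ellipse semi-major axis a_t = (r₁ + r₂)/2 = (55700 + 6690)/2 = 31195 km.
Circular speed at r = 6690 km: v_c = √(μ/r) = 7.7189 km/s.
Transfer-orbit speed at the same r (vis-viva, a = a_t): v_t = √[μ(2/r − 1/a_t)] = 10.314 km/s.
Δv₂ = |v_t − v_c| = |10.314 − 7.7189| = 2.595 km/s.

Δv₂ = 2.60 km/s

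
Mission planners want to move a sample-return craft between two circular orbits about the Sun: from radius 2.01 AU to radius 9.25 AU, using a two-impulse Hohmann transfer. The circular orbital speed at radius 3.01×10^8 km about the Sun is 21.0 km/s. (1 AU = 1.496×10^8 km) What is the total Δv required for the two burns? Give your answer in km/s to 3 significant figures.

From the circular-orbit relation v² = μ/r at r = 3.01×10^8 km: μ = v²r = (21.0)² × 3.01×10^8 = 1.32741×10^11 km³/s².
In km: r₁ = 2.01 × 1.496×10^8 = 3.00696×10^8 km; r₂ = 9.25 × 1.496×10^8 = 1.3838×10^9 km.
Semi-major axis of the transfer orbit: a_t = (3.00696×10^8 + 1.3838×10^9)/2 = 8.42248×10^8 km.
At r₁ the circular-orbit speed is v₁ = √(μ/r₁) = 21.0106 km/s.
Transfer-orbit speed at r₁ (vis-viva): v_p = √[μ(2/r₁ − 1/a_t)] = 26.9312 km/s.
First burn Δv₁ = |v_p − v₁| = 5.921 km/s.
At r₂, v₂ = √(μ/r₂) = 9.794 km/s.
Transfer-orbit speed at r₂: v_a = √[μ(2/r₂ − 1/a_t)] = 5.852 km/s.
Second burn Δv₂ = |v₂ − v_a| = 3.942 km/s.
Total Δv = Δv₁ + Δv₂ = 9.863 km/s.

Δv = 9.86 km/s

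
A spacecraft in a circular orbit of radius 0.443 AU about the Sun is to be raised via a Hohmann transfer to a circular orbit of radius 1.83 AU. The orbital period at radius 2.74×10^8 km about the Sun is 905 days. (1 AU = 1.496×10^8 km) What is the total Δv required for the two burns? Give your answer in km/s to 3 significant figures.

Δv = 20.3 km/s

From Kepler's third law T² = 4π²r³/μ at r = 2.74×10^8 km, T = 905 days = 905 × 86400 s = 7.8192×10^7 s: μ = 4π²r³/T² = 1.32827×10^11 km³/s².
In km: r₁ = 0.443 × 1.496×10^8 = 6.62728×10^7 km; r₂ = 1.83 × 1.496×10^8 = 2.73768×10^8 km.
Semi-major axis of the transfer orbit: a_t = (6.62728×10^7 + 2.73768×10^8)/2 = 1.700204×10^8 km.
Circular speed at r₁: v₁ = √(μ/r₁) = √(1.32827×10^11/6.62728×10^7) = 44.77 km/s.
On the transfer ellipse at r₁, vis-viva equation gives v_p = √[μ(2/r₁ − 1/a_t)] = 56.81 km/s.
First burn Δv₁ = |v_p − v₁| = 12.040 km/s.
At r₂, v₂ = √(μ/r₂) = 22.0268 km/s.
Transfer-orbit speed at r₂: v_a = √[μ(2/r₂ − 1/a_t)] = 13.7521 km/s.
Second burn Δv₂ = |v₂ − v_a| = 8.2747 km/s.
Δv = Δv₁ + Δv₂ = 12.040 + 8.2747 = 20.31 km/s.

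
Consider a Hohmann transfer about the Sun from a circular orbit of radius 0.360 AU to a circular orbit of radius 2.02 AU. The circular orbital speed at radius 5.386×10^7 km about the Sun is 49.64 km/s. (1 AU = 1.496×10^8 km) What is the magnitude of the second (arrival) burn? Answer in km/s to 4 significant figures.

From the circular-orbit relation v² = μ/r at r = 5.386×10^7 km: μ = v²r = (49.64)² × 5.386×10^7 = 1.32718×10^11 km³/s².
In km: r₁ = 0.360 × 1.496×10^8 = 5.3856×10^7 km; r₂ = 2.02 × 1.496×10^8 = 3.02192×10^8 km.
Semi-major axis of the transfer orbit: a_t = (5.3856×10^7 + 3.02192×10^8)/2 = 1.78024×10^8 km.
On the circular orbit at r = 3.02192×10^8 km, v_c = √(μ/r) = 20.96 km/s.
Vis-viva on the transfer ellipse at r = 3.02192×10^8 km gives v_t = √[μ(2/r − 1/a_t)] = 11.53 km/s.
Δv₂ = |v_t − v_c| = |11.53 − 20.96| = 9.430 km/s.

Δv₂ = 9.430 km/s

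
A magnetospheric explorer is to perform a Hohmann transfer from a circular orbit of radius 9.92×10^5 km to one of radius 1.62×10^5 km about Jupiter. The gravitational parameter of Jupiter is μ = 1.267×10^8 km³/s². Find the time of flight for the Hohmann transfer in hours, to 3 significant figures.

Semi-major axis of the transfer orbit: a_t = (9.920×10^5 + 1.620×10^5)/2 = 5.770×10^5 km.
By Kepler's third law the transfer-orbit period is T = 2π√(a_t³/μ), so t = T/2 = 1.223×10^5 s.
Converting: 1.223×10^5 s ÷ 3600 s/hour = 34.0 hours.

t = 34.0 hours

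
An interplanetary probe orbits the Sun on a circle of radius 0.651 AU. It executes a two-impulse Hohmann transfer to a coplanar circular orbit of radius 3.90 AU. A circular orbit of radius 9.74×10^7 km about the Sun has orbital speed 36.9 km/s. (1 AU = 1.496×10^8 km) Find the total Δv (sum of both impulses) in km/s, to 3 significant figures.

From the circular-orbit relation v² = μ/r at r = 9.74×10^7 km: μ = v²r = (36.9)² × 9.74×10^7 = 1.32621×10^11 km³/s².
In km: r₁ = 0.651 × 1.496×10^8 = 9.73896×10^7 km; r₂ = 3.90 × 1.496×10^8 = 5.8344×10^8 km.
Semi-major axis of the transfer orbit: a_t = (9.73896×10^7 + 5.8344×10^8)/2 = 3.404148×10^8 km.
At r₁ the circular-orbit speed is v₁ = √(μ/r₁) = 36.90 km/s.
On the transfer ellipse at r₁, vis-viva equation gives v_p = √[μ(2/r₁ − 1/a_t)] = 48.31 km/s.
First burn Δv₁ = |v_p − v₁| = 11.41 km/s.
Circular speed at r₂: v₂ = √(μ/r₂) = 15.077 km/s.
Transfer-orbit speed at r₂: v_a = √[μ(2/r₂ − 1/a_t)] = 8.0642 km/s.
Second burn Δv₂ = |v₂ − v_a| = 7.013 km/s.
Δv = Δv₁ + Δv₂ = 11.41 + 7.013 = 18.42 km/s.

Δv = 18.4 km/s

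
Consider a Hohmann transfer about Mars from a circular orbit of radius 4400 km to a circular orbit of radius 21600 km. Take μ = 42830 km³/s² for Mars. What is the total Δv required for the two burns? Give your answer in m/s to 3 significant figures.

Δv = 1490 m/s

Semi-major axis of the transfer orbit: a_t = (4400 + 21600)/2 = 13000 km.
Circular speed at r₁: v₁ = √(μ/r₁) = √(42830/4400) = 3.11995 km/s.
Transfer-orbit speed at r₁ (vis-viva equation): v_p = √[μ(2/r₁ − 1/a_t)] = 4.02164 km/s.
First burn Δv₁ = |v_p − v₁| = 0.9017 km/s.
At r₂, v₂ = √(μ/r₂) = 1.4081 km/s.
Transfer-orbit speed at r₂: v_a = √[μ(2/r₂ − 1/a_t)] = 0.81922 km/s.
Second burn Δv₂ = |v₂ − v_a| = 0.5889 km/s.
Total Δv = Δv₁ + Δv₂ = 1.491 km/s.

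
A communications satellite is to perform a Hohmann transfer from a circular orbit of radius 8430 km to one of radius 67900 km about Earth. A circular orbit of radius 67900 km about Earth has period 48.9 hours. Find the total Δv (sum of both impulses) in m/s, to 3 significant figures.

Δv = 3580 m/s

From Kepler's third law T² = 4π²r³/μ at r = 67900 km, T = 48.9 hours = 48.9 × 3600 s = 1.7604×10^5 s: μ = 4π²r³/T² = 3.98792×10^5 km³/s².
The Hohmann ellipse has a_t = (r₁ + r₂)/2 = 38165 km.
Circular speed at r₁: v₁ = √(μ/r₁) = √(3.98792×10^5/8430) = 6.8780 km/s.
Transfer-orbit speed at r₁ (vis-viva): v_p = √[μ(2/r₁ − 1/a_t)] = 9.1741 km/s.
First burn Δv₁ = |v_p − v₁| = 2.2961 km/s.
Circular speed at r₂: v₂ = √(μ/r₂) = 2.4235 km/s.
Transfer-orbit speed at r₂: v_a = √[μ(2/r₂ − 1/a_t)] = 1.1390 km/s.
Second burn Δv₂ = |v₂ − v_a| = 1.2845 km/s.
Total Δv = Δv₁ + Δv₂ = 3.581 km/s.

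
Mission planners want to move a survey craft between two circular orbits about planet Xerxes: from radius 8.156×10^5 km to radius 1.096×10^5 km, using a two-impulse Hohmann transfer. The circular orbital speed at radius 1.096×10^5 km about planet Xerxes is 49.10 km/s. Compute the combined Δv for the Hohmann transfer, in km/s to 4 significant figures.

From the circular-orbit relation v² = μ/r at r = 1.096×10^5 km: μ = v²r = (49.10)² × 1.096×10^5 = 2.64225×10^8 km³/s².
Semi-major axis of the transfer orbit: a_t = (8.156×10^5 + 1.096×10^5)/2 = 4.626×10^5 km.
Circular speed at r₁: v₁ = √(μ/r₁) = √(2.64225×10^8/8.156×10^5) = 17.999 km/s.
On the transfer ellipse at r₁, v² = μ(2/r − 1/a) gives v_a = √[μ(2/r₁ − 1/a_t)] = 8.7609 km/s.
First burn Δv₁ = |v_a − v₁| = 9.2381 km/s.
Circular speed at r₂: v₂ = √(μ/r₂) = 49.100 km/s.
Transfer-orbit speed at r₂: v_p = √[μ(2/r₂ − 1/a_t)] = 65.195 km/s.
Second burn Δv₂ = |v₂ − v_p| = 16.095 km/s.
Δv = Δv₁ + Δv₂ = 9.2381 + 16.095 = 25.33 km/s.

Δv = 25.33 km/s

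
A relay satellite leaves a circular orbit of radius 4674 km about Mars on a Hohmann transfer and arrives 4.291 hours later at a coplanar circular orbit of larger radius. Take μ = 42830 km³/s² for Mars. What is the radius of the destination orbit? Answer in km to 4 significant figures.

Transfer time t = 4.291 hours = 15447.6 s, and t = π√(a_t³/μ).
So a_t = (μ t²/π²)^(1/3) = (42830 × (15447.6)² / π²)^(1/3) = 10117 km.
Since a_t = (r₁ + r₂)/2, r₂ = 2a_t − r₁ = 2×10117 − 4674 = 15560 km.

r₂ = 15560 km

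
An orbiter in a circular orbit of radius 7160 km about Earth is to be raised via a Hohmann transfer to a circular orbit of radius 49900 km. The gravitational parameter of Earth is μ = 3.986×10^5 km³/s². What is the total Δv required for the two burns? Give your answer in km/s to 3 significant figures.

Semi-major axis of the transfer orbit: a_t = (7160 + 49900)/2 = 28530 km.
At r₁ the circular-orbit speed is v₁ = √(μ/r₁) = 7.4613 km/s.
On the transfer ellipse at r₁, vis-viva gives v_p = √[μ(2/r₁ − 1/a_t)] = 9.8676 km/s.
First burn Δv₁ = |v_p − v₁| = 2.4063 km/s.
At r₂, v₂ = √(μ/r₂) = 2.8263 km/s.
Transfer-orbit speed at r₂: v_a = √[μ(2/r₂ − 1/a_t)] = 1.4159 km/s.
Second burn Δv₂ = |v₂ − v_a| = 1.4104 km/s.
Δv = Δv₁ + Δv₂ = 2.4063 + 1.4104 = 3.817 km/s.

Δv = 3.82 km/s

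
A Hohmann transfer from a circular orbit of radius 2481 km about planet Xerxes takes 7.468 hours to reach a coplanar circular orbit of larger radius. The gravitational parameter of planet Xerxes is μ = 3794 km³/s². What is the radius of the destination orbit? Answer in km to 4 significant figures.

Transfer time t = 7.468 hours = 26884.8 s, and t = π√(a_t³/μ).
So a_t = (μ t²/π²)^(1/3) = (3794 × (26884.8)² / π²)^(1/3) = 6525.3 km.
Since a_t = (r₁ + r₂)/2, r₂ = 2a_t − r₁ = 2×6525.3 − 2481 = 10569.6 km.

r₂ = 10570 km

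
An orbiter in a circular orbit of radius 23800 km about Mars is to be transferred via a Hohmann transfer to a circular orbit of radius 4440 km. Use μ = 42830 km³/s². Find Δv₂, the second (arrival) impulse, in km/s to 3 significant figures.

Δv₂ = 0.926 km/s

Transfer-ellipse semi-major axis a_t = (r₁ + r₂)/2 = (23800 + 4440)/2 = 14120 km.
On the circular orbit at r = 4440 km, v_c = √(μ/r) = 3.1059 km/s.
Vis-viva on the transfer ellipse at r = 4440 km gives v_t = √[μ(2/r − 1/a_t)] = 4.0323 km/s.
Δv₂ = |v_t − v_c| = |4.0323 − 3.1059| = 0.9264 km/s.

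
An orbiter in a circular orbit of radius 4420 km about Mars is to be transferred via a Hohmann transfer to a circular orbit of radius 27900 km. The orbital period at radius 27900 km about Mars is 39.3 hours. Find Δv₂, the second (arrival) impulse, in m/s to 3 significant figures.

From Kepler's third law T² = 4π²r³/μ at r = 27900 km, T = 39.3 hours = 39.3 × 3600 s = 1.4148×10^5 s: μ = 4π²r³/T² = 42833.4 km³/s².
Transfer-ellipse semi-major axis a_t = (r₁ + r₂)/2 = (4420 + 27900)/2 = 16160 km.
Circular speed at r = 27900 km: v_c = √(μ/r) = 1.239 km/s.
Transfer-orbit speed at the same r (vis-viva, a = a_t): v_t = √[μ(2/r − 1/a_t)] = 0.6480 km/s.
Δv₂ = |v_t − v_c| = |0.6480 − 1.239| = 0.5910 km/s.

Δv₂ = 591 m/s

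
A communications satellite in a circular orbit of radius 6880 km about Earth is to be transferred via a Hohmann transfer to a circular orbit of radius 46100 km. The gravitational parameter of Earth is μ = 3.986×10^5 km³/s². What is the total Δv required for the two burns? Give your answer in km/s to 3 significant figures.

Δv = 3.87 km/s

Transfer-ellipse semi-major axis a_t = (r₁ + r₂)/2 = (6880 + 46100)/2 = 26490 km.
Circular speed at r₁: v₁ = √(μ/r₁) = √(3.986×10^5/6880) = 7.61157 km/s.
On the transfer ellipse at r₁, vis-viva equation gives v_p = √[μ(2/r₁ − 1/a_t)] = 10.0412 km/s.
First burn Δv₁ = |v_p − v₁| = 2.430 km/s.
At r₂, v₂ = √(μ/r₂) = 2.9405 km/s.
Transfer-orbit speed at r₂: v_a = √[μ(2/r₂ − 1/a_t)] = 1.4986 km/s.
Second burn Δv₂ = |v₂ − v_a| = 1.442 km/s.
Δv = Δv₁ + Δv₂ = 2.430 + 1.442 = 3.872 km/s.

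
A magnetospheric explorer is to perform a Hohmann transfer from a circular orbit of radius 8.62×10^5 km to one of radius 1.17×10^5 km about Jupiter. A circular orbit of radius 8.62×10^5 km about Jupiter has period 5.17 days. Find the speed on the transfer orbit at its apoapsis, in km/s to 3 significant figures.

From Kepler's third law T² = 4π²r³/μ at r = 8.62×10^5 km, T = 5.17 days = 5.17 × 86400 s = 4.46688×10^5 s: μ = 4π²r³/T² = 1.26728×10^8 km³/s².
Transfer-ellipse semi-major axis a_t = (r₁ + r₂)/2 = (8.620×10^5 + 1.170×10^5)/2 = 4.895×10^5 km.
The apoapsis of the transfer ellipse is at r = 8.620×10^5 km.
From the vis-viva equation, v = √[μ(2/r − 1/a_t)] = 5.928 km/s.

v = 5.93 km/s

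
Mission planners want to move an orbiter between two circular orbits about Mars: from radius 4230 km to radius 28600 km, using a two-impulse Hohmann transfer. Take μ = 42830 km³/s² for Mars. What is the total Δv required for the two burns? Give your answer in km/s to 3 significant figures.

The Hohmann ellipse has a_t = (r₁ + r₂)/2 = 16415 km.
At r₁ the circular-orbit speed is v₁ = √(μ/r₁) = 3.18203 km/s.
On the transfer ellipse at r₁, vis-viva equation gives v_p = √[μ(2/r₁ − 1/a_t)] = 4.20017 km/s.
First burn Δv₁ = |v_p − v₁| = 1.0181 km/s.
Circular speed at r₂: v₂ = √(μ/r₂) = 1.223745 km/s.
Transfer-orbit speed at r₂: v_a = √[μ(2/r₂ − 1/a_t)] = 0.6212133 km/s.
Second burn Δv₂ = |v₂ − v_a| = 0.60253 km/s.
Δv = Δv₁ + Δv₂ = 1.0181 + 0.60253 = 1.621 km/s.

Δv = 1.62 km/s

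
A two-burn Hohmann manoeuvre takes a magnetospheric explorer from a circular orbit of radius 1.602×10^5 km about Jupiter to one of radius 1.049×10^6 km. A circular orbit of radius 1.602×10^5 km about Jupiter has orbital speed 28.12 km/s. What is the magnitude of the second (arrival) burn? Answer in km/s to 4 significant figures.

From the circular-orbit relation v² = μ/r at r = 1.602×10^5 km: μ = v²r = (28.12)² × 1.602×10^5 = 1.26676×10^8 km³/s².
Transfer-ellipse semi-major axis a_t = (r₁ + r₂)/2 = (1.602×10^5 + 1.049×10^6)/2 = 6.046×10^5 km.
Circular speed at r = 1.049×10^6 km: v_c = √(μ/r) = 10.989 km/s.
Vis-viva on the transfer ellipse at r = 1.049×10^6 km gives v_t = √[μ(2/r − 1/a_t)] = 5.6566 km/s.
Δv₂ = |v_t − v_c| = |5.6566 − 10.989| = 5.332 km/s.

Δv₂ = 5.332 km/s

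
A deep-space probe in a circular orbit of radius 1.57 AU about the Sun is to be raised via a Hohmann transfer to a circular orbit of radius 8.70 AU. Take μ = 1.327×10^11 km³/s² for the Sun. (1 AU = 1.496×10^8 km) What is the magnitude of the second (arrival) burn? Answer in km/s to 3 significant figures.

Δv₂ = 4.51 km/s

In km: r₁ = 1.57 × 1.496×10^8 = 2.34872×10^8 km; r₂ = 8.70 × 1.496×10^8 = 1.30152×10^9 km.
Transfer-ellipse semi-major axis a_t = (r₁ + r₂)/2 = (2.34872×10^8 + 1.30152×10^9)/2 = 7.68196×10^8 km.
On the circular orbit at r = 1.30152×10^9 km, v_c = √(μ/r) = 10.097 km/s.
Vis-viva on the transfer ellipse at r = 1.30152×10^9 km gives v_t = √[μ(2/r − 1/a_t)] = 5.5833 km/s.
Δv₂ = |v_t − v_c| = |5.5833 − 10.097| = 4.514 km/s.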